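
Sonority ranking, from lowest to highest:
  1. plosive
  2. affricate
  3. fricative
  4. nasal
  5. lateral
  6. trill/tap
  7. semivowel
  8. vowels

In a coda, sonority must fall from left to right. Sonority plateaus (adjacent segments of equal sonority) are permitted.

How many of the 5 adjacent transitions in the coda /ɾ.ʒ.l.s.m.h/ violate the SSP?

2

/ɾ/ — trill/tap, sonority 6.
/ʒ/ — fricative, sonority 3.
/l/ — lateral, sonority 5.
/s/ — fricative, sonority 3.
/m/ — nasal, sonority 4.
/h/ — fricative, sonority 3.
/ɾ/→/ʒ/: 6→3 (falls) — ok.
/ʒ/→/l/: 3→5 (does not fall) — violation.
/l/→/s/: 5→3 (falls) — ok.
/s/→/m/: 3→4 (does not fall) — violation.
/m/→/h/: 4→3 (falls) — ok.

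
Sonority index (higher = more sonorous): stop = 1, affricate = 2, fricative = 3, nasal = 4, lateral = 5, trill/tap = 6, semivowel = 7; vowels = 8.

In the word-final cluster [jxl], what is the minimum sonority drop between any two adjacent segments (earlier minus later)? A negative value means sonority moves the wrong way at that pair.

/j/: semivowel = 7.
/x/: fricative = 3.
/l/: lateral = 5.
/j/→/x/: change +4.
/x/→/l/: change -2.
Minimum = -2.

-2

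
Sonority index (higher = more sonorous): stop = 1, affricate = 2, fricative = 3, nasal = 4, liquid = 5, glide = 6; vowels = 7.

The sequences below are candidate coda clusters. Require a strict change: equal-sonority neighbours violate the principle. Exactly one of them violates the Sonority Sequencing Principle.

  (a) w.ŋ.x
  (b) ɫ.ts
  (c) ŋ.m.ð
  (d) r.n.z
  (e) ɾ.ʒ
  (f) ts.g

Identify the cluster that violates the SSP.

(a) w.ŋ.x: profile 6-4-3 — obeys.
(b) ɫ.ts: profile 5-2 — obeys.
(c) ŋ.m.ð: profile 4-4-3 — violates.
(d) r.n.z: profile 5-4-3 — obeys.
(e) ɾ.ʒ: profile 5-3 — obeys.
(f) ts.g: profile 2-1 — obeys.

c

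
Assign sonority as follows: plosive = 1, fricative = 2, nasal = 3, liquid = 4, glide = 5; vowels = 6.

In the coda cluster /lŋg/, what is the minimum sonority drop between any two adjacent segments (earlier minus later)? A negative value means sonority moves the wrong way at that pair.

/l/: liquid = 4.
/ŋ/: nasal = 3.
/g/: plosive = 1.
/l/→/ŋ/: change +1.
/ŋ/→/g/: change +2.
Minimum = 1.

1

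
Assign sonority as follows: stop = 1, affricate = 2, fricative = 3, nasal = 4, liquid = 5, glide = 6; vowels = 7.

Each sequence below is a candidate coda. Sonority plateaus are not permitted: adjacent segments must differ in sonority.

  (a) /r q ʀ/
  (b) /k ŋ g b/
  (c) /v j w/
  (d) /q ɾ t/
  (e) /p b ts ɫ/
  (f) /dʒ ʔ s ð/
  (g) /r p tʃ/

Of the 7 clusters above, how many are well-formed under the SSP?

0

(a) /r q ʀ/: profile 5-1-5 — violates.
(b) /k ŋ g b/: profile 1-4-1-1 — violates.
(c) /v j w/: profile 3-6-6 — violates.
(d) /q ɾ t/: profile 1-5-1 — violates.
(e) /p b ts ɫ/: profile 1-1-2-5 — violates.
(f) /dʒ ʔ s ð/: profile 2-1-3-3 — violates.
(g) /r p tʃ/: profile 5-1-2 — violates.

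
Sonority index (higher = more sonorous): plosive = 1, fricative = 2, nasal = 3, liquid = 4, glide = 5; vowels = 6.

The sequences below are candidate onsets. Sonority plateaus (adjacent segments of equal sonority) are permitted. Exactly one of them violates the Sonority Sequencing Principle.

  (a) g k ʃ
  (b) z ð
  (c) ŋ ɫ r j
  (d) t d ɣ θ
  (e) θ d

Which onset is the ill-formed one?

(a) 1-1-2 → obeys
(b) 2-2 → obeys
(c) 3-4-4-5 → obeys
(d) 1-1-2-2 → obeys
(e) 2-1 → violates

e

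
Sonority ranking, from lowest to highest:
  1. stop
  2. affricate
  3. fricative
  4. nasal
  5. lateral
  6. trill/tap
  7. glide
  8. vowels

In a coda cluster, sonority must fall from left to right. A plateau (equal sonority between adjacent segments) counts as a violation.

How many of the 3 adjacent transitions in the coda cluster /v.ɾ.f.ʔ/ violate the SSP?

/v/ — fricative, sonority 3.
/ɾ/ — trill/tap, sonority 6.
/f/ — fricative, sonority 3.
/ʔ/ — stop, sonority 1.
/v/→/ɾ/: 3→6 (does not fall) — violation.
/ɾ/→/f/: 6→3 (falls) — ok.
/f/→/ʔ/: 3→1 (falls) — ok.

1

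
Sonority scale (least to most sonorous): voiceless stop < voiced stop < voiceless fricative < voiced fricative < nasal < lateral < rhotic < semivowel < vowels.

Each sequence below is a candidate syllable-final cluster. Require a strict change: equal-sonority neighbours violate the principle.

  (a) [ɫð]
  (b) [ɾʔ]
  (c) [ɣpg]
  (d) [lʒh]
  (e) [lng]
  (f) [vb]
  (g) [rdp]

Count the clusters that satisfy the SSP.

(a) 6-4 → obeys
(b) 7-1 → obeys
(c) 4-1-2 → violates
(d) 6-4-3 → obeys
(e) 6-5-2 → obeys
(f) 4-2 → obeys
(g) 7-2-1 → obeys

6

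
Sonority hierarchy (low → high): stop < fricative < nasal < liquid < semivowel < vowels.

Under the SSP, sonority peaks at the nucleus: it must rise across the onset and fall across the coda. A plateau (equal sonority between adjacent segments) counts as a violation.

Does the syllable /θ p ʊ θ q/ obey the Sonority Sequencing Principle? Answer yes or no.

Onset: /θ/ is a fricative (sonority 2), /p/ is a stop (sonority 1); then the nucleus /ʊ/ (sonority 6).
Onset profile 2-1-6 — does not strictly rise throughout.
Coda: /θ/ is a fricative (sonority 2), /q/ is a stop (sonority 1).
Coda profile 6-2-1 — falls from the nucleus.

no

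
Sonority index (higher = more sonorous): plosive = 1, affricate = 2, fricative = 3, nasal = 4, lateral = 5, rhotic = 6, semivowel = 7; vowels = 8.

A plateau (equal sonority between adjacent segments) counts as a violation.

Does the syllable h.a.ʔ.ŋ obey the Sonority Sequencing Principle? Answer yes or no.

Onset: /h/ is a fricative (sonority 3); then the nucleus /a/ (sonority 8).
Onset profile 3-8 — rises to the nucleus.
Coda: /ʔ/ is a plosive (sonority 1), /ŋ/ is a nasal (sonority 4).
Coda profile 8-1-4 — does not strictly fall throughout.

no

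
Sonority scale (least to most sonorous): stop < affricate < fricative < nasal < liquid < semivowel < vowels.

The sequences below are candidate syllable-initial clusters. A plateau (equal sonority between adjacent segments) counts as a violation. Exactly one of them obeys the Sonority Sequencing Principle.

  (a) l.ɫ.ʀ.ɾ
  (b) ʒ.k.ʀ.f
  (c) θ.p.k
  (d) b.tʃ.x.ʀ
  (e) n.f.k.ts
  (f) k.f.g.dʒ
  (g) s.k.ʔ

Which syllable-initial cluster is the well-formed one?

d

(a) 5-5-5-5 → violates
(b) 3-1-5-3 → violates
(c) 3-1-1 → violates
(d) 1-2-3-5 → obeys
(e) 4-3-1-2 → violates
(f) 1-3-1-2 → violates
(g) 3-1-1 → violates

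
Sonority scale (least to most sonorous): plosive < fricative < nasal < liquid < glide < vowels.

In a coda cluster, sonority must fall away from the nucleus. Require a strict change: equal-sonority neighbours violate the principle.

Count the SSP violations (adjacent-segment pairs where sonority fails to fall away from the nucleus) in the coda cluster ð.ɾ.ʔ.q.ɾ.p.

3

/ð/ — fricative, sonority 2.
/ɾ/ — liquid, sonority 4.
/ʔ/ — plosive, sonority 1.
/q/ — plosive, sonority 1.
/ɾ/ — liquid, sonority 4.
/p/ — plosive, sonority 1.
/ð/→/ɾ/: 2→4 (does not fall) — violation.
/ɾ/→/ʔ/: 4→1 (falls) — ok.
/ʔ/→/q/: 1→1 (plateau) — violation.
/q/→/ɾ/: 1→4 (does not fall) — violation.
/ɾ/→/p/: 4→1 (falls) — ok.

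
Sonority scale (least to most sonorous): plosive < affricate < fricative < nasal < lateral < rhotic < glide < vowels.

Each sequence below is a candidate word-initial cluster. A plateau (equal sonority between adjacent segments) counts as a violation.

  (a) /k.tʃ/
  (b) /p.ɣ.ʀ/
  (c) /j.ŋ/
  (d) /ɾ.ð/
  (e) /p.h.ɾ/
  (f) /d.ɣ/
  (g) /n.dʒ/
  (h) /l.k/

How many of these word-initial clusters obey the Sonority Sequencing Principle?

(a) /k.tʃ/: profile 1-2 — obeys.
(b) /p.ɣ.ʀ/: profile 1-3-6 — obeys.
(c) /j.ŋ/: profile 7-4 — violates.
(d) /ɾ.ð/: profile 6-3 — violates.
(e) /p.h.ɾ/: profile 1-3-6 — obeys.
(f) /d.ɣ/: profile 1-3 — obeys.
(g) /n.dʒ/: profile 4-2 — violates.
(h) /l.k/: profile 5-1 — violates.

4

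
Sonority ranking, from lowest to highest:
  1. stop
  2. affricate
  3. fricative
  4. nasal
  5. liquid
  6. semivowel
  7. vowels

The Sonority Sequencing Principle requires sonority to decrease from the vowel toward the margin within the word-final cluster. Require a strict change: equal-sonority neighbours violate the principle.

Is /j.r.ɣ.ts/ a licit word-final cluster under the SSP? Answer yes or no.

/j/ — semivowel, sonority 6.
/r/ — liquid, sonority 5.
/ɣ/ — fricative, sonority 3.
/ts/ — affricate, sonority 2.
The profile 6-5-3-2 strictly falls, so the word-final cluster satisfies the SSP.

yes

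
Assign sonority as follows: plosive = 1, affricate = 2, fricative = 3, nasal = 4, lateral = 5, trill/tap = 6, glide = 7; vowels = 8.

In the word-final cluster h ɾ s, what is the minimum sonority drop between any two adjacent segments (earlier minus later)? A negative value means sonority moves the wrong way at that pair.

/h/ — fricative, sonority 3.
/ɾ/ — trill/tap, sonority 6.
/s/ — fricative, sonority 3.
/h/→/ɾ/: change -3.
/ɾ/→/s/: change +3.
Minimum = -3.

-3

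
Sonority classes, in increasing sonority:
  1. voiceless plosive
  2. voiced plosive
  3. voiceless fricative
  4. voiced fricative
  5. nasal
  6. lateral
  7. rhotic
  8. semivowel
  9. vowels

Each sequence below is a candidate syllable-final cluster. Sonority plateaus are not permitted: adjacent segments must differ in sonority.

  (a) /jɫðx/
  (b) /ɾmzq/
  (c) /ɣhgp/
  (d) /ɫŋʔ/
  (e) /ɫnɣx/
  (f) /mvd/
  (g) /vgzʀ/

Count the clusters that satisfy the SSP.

(a) /jɫðx/: profile 8-6-4-3 — obeys.
(b) /ɾmzq/: profile 7-5-4-1 — obeys.
(c) /ɣhgp/: profile 4-3-2-1 — obeys.
(d) /ɫŋʔ/: profile 6-5-1 — obeys.
(e) /ɫnɣx/: profile 6-5-4-3 — obeys.
(f) /mvd/: profile 5-4-2 — obeys.
(g) /vgzʀ/: profile 4-2-4-7 — violates.

6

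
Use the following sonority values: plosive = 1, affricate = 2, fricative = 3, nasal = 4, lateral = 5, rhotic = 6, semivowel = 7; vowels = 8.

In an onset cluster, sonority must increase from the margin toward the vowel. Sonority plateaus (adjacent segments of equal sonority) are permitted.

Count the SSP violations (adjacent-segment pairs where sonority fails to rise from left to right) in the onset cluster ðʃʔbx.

/ð/ — fricative, sonority 3.
/ʃ/ — fricative, sonority 3.
/ʔ/ — plosive, sonority 1.
/b/ — plosive, sonority 1.
/x/ — fricative, sonority 3.
/ð/→/ʃ/: 3→3 (plateau, allowed) — ok.
/ʃ/→/ʔ/: 3→1 (does not rise) — violation.
/ʔ/→/b/: 1→1 (plateau, allowed) — ok.
/b/→/x/: 1→3 (rises) — ok.

1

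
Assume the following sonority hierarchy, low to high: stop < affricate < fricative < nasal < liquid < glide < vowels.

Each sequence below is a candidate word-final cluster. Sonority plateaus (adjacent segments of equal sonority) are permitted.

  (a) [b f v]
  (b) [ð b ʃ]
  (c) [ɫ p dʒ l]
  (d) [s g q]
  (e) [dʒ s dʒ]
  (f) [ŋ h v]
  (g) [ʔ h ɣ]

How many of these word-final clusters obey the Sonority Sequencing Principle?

(a) sonority 1-3-3: ill-formed.
(b) sonority 3-1-3: ill-formed.
(c) sonority 5-1-2-5: ill-formed.
(d) sonority 3-1-1: well-formed.
(e) sonority 2-3-2: ill-formed.
(f) sonority 4-3-3: well-formed.
(g) sonority 1-3-3: ill-formed.

2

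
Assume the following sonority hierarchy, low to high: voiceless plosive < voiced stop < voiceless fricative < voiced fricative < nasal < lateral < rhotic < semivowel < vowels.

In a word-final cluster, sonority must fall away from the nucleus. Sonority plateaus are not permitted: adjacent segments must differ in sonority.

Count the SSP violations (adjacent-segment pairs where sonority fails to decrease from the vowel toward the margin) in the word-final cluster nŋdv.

2

/n/: nasal = 5.
/ŋ/: nasal = 5.
/d/: voiced stop = 2.
/v/: voiced fricative = 4.
/n/→/ŋ/: 5→5 (plateau) — violation.
/ŋ/→/d/: 5→2 (falls) — ok.
/d/→/v/: 2→4 (does not fall) — violation.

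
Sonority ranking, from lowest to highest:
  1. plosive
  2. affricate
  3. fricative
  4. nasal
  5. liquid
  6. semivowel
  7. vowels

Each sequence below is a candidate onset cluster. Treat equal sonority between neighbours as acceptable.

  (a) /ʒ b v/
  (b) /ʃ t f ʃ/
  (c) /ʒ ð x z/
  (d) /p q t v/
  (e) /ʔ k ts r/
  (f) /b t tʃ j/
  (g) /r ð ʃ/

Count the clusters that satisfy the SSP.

4

(a) 3-1-3 → violates
(b) 3-1-3-3 → violates
(c) 3-3-3-3 → obeys
(d) 1-1-1-3 → obeys
(e) 1-1-2-5 → obeys
(f) 1-1-2-6 → obeys
(g) 5-3-3 → violates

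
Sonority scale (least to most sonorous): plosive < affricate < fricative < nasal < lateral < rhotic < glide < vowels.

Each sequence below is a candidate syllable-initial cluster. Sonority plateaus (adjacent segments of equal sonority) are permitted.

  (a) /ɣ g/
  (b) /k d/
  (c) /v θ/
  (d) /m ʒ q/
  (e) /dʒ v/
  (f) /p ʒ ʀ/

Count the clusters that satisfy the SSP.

4

(a) 3-1 → violates
(b) 1-1 → obeys
(c) 3-3 → obeys
(d) 4-3-1 → violates
(e) 2-3 → obeys
(f) 1-3-6 → obeys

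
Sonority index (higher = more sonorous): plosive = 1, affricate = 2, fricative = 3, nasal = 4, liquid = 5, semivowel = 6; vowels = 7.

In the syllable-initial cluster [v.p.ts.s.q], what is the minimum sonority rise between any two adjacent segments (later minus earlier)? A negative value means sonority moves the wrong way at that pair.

/v/ — fricative, sonority 3.
/p/ — plosive, sonority 1.
/ts/ — affricate, sonority 2.
/s/ — fricative, sonority 3.
/q/ — plosive, sonority 1.
/v/→/p/: change -2.
/p/→/ts/: change +1.
/ts/→/s/: change +1.
/s/→/q/: change -2.
Minimum = -2.

-2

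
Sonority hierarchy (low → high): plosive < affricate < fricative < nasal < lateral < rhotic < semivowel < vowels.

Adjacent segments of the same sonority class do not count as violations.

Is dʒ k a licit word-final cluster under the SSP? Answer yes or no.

yes

/dʒ/: affricate = 2.
/k/: plosive = 1.
The profile 2-1 strictly falls, so the word-final cluster satisfies the SSP.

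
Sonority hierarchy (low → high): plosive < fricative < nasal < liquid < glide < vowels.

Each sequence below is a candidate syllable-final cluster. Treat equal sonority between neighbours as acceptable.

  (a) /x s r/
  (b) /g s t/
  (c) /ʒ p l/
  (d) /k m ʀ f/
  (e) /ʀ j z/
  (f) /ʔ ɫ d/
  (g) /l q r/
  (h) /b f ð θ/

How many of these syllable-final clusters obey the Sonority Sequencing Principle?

(a) /x s r/: profile 2-2-4 — violates.
(b) /g s t/: profile 1-2-1 — violates.
(c) /ʒ p l/: profile 2-1-4 — violates.
(d) /k m ʀ f/: profile 1-3-4-2 — violates.
(e) /ʀ j z/: profile 4-5-2 — violates.
(f) /ʔ ɫ d/: profile 1-4-1 — violates.
(g) /l q r/: profile 4-1-4 — violates.
(h) /b f ð θ/: profile 1-2-2-2 — violates.

0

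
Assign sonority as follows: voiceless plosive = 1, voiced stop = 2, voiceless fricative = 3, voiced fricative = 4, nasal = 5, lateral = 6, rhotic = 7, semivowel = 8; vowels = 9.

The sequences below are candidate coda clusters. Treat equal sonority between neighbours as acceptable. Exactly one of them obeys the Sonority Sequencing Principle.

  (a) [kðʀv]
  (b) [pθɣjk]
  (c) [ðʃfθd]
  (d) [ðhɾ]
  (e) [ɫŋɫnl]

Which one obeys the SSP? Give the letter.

(a) sonority 1-4-7-4: ill-formed.
(b) sonority 1-3-4-8-1: ill-formed.
(c) sonority 4-3-3-3-2: well-formed.
(d) sonority 4-3-7: ill-formed.
(e) sonority 6-5-6-5-6: ill-formed.

c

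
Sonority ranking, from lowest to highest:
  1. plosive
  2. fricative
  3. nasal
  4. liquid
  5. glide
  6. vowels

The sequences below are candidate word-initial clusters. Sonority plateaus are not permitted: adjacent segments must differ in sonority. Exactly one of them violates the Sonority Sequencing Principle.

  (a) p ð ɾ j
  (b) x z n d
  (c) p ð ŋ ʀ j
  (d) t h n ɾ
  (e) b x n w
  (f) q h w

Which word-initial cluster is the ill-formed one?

(a) sonority 1-2-4-5: well-formed.
(b) sonority 2-2-3-1: ill-formed.
(c) sonority 1-2-3-4-5: well-formed.
(d) sonority 1-2-3-4: well-formed.
(e) sonority 1-2-3-5: well-formed.
(f) sonority 1-2-5: well-formed.

b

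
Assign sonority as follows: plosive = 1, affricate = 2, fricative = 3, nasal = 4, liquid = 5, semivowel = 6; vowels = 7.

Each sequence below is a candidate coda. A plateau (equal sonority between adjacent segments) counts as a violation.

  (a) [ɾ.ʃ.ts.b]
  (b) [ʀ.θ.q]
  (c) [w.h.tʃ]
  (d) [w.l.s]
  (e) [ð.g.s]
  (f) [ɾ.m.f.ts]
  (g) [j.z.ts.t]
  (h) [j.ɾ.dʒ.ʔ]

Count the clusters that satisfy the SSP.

7

(a) 5-3-2-1 → obeys
(b) 5-3-1 → obeys
(c) 6-3-2 → obeys
(d) 6-5-3 → obeys
(e) 3-1-3 → violates
(f) 5-4-3-2 → obeys
(g) 6-3-2-1 → obeys
(h) 6-5-2-1 → obeys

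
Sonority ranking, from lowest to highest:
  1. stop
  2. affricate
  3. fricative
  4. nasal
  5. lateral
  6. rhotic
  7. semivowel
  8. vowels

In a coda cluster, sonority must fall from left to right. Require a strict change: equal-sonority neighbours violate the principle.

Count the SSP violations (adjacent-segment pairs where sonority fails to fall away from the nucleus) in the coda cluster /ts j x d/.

/ts/ — affricate, sonority 2.
/j/ — semivowel, sonority 7.
/x/ — fricative, sonority 3.
/d/ — stop, sonority 1.
/ts/→/j/: 2→7 (does not fall) — violation.
/j/→/x/: 7→3 (falls) — ok.
/x/→/d/: 3→1 (falls) — ok.

1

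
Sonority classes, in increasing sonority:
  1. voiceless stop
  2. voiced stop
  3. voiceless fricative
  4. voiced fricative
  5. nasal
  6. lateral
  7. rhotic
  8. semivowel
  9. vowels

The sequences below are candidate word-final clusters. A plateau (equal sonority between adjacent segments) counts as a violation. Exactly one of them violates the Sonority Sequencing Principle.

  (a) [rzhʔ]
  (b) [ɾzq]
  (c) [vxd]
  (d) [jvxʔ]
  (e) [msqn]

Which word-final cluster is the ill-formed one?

(a) 7-4-3-1 → obeys
(b) 7-4-1 → obeys
(c) 4-3-2 → obeys
(d) 8-4-3-1 → obeys
(e) 5-3-1-5 → violates

e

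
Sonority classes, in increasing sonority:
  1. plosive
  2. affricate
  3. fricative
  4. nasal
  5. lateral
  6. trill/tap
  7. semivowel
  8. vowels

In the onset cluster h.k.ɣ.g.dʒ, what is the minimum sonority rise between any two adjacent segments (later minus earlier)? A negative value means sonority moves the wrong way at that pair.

-2

/h/: fricative = 3.
/k/: plosive = 1.
/ɣ/: fricative = 3.
/g/: plosive = 1.
/dʒ/: affricate = 2.
/h/→/k/: change -2.
/k/→/ɣ/: change +2.
/ɣ/→/g/: change -2.
/g/→/dʒ/: change +1.
Minimum = -2.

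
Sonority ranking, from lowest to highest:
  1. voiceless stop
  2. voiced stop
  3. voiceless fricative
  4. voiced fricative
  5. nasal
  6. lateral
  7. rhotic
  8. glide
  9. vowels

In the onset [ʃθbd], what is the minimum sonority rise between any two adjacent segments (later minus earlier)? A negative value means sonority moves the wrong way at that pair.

/ʃ/ is a voiceless fricative (sonority 3).
/θ/ is a voiceless fricative (sonority 3).
/b/ is a voiced stop (sonority 2).
/d/ is a voiced stop (sonority 2).
/ʃ/→/θ/: change +0.
/θ/→/b/: change -1.
/b/→/d/: change +0.
Minimum = -1.

-1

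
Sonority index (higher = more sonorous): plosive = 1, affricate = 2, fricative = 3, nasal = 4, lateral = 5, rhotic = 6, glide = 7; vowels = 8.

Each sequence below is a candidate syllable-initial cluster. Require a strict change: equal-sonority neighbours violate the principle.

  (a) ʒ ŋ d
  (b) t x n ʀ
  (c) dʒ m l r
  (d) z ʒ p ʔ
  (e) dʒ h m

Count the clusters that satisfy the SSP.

3

(a) ʒ ŋ d: profile 3-4-1 — violates.
(b) t x n ʀ: profile 1-3-4-6 — obeys.
(c) dʒ m l r: profile 2-4-5-6 — obeys.
(d) z ʒ p ʔ: profile 3-3-1-1 — violates.
(e) dʒ h m: profile 2-3-4 — obeys.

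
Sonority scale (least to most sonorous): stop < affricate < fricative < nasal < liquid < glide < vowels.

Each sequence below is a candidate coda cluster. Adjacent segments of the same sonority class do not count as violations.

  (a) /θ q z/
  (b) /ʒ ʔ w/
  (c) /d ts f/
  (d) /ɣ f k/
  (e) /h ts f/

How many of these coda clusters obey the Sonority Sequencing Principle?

(a) 3-1-3 → violates
(b) 3-1-6 → violates
(c) 1-2-3 → violates
(d) 3-3-1 → obeys
(e) 3-2-3 → violates

1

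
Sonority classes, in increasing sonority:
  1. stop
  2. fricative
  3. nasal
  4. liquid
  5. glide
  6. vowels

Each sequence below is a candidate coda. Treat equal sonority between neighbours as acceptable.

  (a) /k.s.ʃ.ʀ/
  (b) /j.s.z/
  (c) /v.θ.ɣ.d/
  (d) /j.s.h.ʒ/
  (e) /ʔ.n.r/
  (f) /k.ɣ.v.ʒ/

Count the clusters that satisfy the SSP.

(a) 1-2-2-4 → violates
(b) 5-2-2 → obeys
(c) 2-2-2-1 → obeys
(d) 5-2-2-2 → obeys
(e) 1-3-4 → violates
(f) 1-2-2-2 → violates

3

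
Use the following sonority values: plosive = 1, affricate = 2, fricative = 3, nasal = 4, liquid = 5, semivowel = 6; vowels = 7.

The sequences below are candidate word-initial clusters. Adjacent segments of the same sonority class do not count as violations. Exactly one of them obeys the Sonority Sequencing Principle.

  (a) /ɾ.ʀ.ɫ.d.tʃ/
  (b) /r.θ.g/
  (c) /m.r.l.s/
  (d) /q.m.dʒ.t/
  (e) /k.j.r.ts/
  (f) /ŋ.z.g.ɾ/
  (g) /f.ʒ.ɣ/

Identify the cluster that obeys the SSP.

g

(a) sonority 5-5-5-1-2: ill-formed.
(b) sonority 5-3-1: ill-formed.
(c) sonority 4-5-5-3: ill-formed.
(d) sonority 1-4-2-1: ill-formed.
(e) sonority 1-6-5-2: ill-formed.
(f) sonority 4-3-1-5: ill-formed.
(g) sonority 3-3-3: well-formed.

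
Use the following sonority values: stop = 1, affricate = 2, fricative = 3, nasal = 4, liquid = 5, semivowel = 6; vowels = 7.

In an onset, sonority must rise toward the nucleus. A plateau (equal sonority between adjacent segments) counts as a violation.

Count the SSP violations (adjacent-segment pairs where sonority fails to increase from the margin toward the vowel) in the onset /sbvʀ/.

1

/s/ is a fricative (sonority 3).
/b/ is a stop (sonority 1).
/v/ is a fricative (sonority 3).
/ʀ/ is a liquid (sonority 5).
/s/→/b/: 3→1 (does not rise) — violation.
/b/→/v/: 1→3 (rises) — ok.
/v/→/ʀ/: 3→5 (rises) — ok.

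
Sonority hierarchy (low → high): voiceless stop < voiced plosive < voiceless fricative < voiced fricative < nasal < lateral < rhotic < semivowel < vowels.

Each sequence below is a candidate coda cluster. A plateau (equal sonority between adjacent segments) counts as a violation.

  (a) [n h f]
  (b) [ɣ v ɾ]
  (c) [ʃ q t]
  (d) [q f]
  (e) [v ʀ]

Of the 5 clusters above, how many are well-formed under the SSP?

0

(a) sonority 5-3-3: ill-formed.
(b) sonority 4-4-7: ill-formed.
(c) sonority 3-1-1: ill-formed.
(d) sonority 1-3: ill-formed.
(e) sonority 4-7: ill-formed.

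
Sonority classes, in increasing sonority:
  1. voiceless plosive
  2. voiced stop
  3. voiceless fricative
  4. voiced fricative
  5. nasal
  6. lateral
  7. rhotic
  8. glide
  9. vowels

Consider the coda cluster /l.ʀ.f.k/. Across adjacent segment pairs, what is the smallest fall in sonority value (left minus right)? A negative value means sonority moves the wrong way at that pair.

-1

/l/ is a lateral (sonority 6).
/ʀ/ is a rhotic (sonority 7).
/f/ is a voiceless fricative (sonority 3).
/k/ is a voiceless plosive (sonority 1).
/l/→/ʀ/: change -1.
/ʀ/→/f/: change +4.
/f/→/k/: change +2.
Minimum = -1.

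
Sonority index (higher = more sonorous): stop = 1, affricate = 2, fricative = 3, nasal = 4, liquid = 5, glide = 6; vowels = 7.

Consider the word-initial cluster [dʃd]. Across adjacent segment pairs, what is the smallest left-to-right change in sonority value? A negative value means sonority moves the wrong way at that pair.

-2

/d/ — stop, sonority 1.
/ʃ/ — fricative, sonority 3.
/d/ — stop, sonority 1.
/d/→/ʃ/: change +2.
/ʃ/→/d/: change -2.
Minimum = -2.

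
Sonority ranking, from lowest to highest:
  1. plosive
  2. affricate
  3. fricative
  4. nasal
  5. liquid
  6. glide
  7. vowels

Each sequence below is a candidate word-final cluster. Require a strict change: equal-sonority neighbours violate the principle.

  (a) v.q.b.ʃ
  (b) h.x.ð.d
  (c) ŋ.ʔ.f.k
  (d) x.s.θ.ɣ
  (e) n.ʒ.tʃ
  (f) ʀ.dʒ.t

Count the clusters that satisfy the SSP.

(a) 3-1-1-3 → violates
(b) 3-3-3-1 → violates
(c) 4-1-3-1 → violates
(d) 3-3-3-3 → violates
(e) 4-3-2 → obeys
(f) 5-2-1 → obeys

2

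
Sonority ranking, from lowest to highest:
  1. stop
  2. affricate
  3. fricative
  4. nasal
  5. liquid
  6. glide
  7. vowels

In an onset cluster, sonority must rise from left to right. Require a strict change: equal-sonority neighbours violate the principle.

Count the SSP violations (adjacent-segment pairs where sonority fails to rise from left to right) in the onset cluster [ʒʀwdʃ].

/ʒ/ — fricative, sonority 3.
/ʀ/ — liquid, sonority 5.
/w/ — glide, sonority 6.
/d/ — stop, sonority 1.
/ʃ/ — fricative, sonority 3.
/ʒ/→/ʀ/: 3→5 (rises) — ok.
/ʀ/→/w/: 5→6 (rises) — ok.
/w/→/d/: 6→1 (does not rise) — violation.
/d/→/ʃ/: 1→3 (rises) — ok.

1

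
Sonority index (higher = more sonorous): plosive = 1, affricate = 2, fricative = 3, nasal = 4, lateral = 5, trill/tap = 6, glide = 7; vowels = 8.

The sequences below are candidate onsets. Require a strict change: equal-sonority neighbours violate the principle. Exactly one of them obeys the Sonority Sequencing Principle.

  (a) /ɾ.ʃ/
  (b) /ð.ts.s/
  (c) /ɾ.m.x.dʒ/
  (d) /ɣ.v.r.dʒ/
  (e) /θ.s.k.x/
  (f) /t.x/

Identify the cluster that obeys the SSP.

(a) sonority 6-3: ill-formed.
(b) sonority 3-2-3: ill-formed.
(c) sonority 6-4-3-2: ill-formed.
(d) sonority 3-3-6-2: ill-formed.
(e) sonority 3-3-1-3: ill-formed.
(f) sonority 1-3: well-formed.

f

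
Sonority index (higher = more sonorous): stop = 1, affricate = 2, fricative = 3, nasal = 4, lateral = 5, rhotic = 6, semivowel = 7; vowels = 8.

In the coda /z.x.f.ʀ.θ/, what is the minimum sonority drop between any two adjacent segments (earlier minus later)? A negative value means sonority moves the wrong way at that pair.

-3

/z/ — fricative, sonority 3.
/x/ — fricative, sonority 3.
/f/ — fricative, sonority 3.
/ʀ/ — rhotic, sonority 6.
/θ/ — fricative, sonority 3.
/z/→/x/: change +0.
/x/→/f/: change +0.
/f/→/ʀ/: change -3.
/ʀ/→/θ/: change +3.
Minimum = -3.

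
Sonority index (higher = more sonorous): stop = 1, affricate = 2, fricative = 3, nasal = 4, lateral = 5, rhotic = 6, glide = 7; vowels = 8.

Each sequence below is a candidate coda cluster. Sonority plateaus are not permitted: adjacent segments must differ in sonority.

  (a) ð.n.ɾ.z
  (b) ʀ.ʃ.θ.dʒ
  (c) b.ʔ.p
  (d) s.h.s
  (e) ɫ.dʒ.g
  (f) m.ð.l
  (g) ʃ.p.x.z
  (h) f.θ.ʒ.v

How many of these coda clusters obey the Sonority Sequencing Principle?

(a) ð.n.ɾ.z: profile 3-4-6-3 — violates.
(b) ʀ.ʃ.θ.dʒ: profile 6-3-3-2 — violates.
(c) b.ʔ.p: profile 1-1-1 — violates.
(d) s.h.s: profile 3-3-3 — violates.
(e) ɫ.dʒ.g: profile 5-2-1 — obeys.
(f) m.ð.l: profile 4-3-5 — violates.
(g) ʃ.p.x.z: profile 3-1-3-3 — violates.
(h) f.θ.ʒ.v: profile 3-3-3-3 — violates.

1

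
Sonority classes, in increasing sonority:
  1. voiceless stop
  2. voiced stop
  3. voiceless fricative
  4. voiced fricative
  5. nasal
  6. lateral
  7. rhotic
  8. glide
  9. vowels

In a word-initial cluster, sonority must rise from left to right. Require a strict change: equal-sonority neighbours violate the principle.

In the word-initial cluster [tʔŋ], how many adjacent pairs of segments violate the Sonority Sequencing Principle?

/t/: voiceless stop = 1.
/ʔ/: voiceless stop = 1.
/ŋ/: nasal = 5.
/t/→/ʔ/: 1→1 (plateau) — violation.
/ʔ/→/ŋ/: 1→5 (rises) — ok.

1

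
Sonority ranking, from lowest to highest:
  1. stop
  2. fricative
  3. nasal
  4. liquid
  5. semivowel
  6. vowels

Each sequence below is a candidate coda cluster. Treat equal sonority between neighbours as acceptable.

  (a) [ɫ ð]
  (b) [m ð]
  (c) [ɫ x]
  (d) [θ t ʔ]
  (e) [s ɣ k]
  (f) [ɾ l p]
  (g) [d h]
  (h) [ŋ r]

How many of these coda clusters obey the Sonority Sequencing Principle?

6

(a) [ɫ ð]: profile 4-2 — obeys.
(b) [m ð]: profile 3-2 — obeys.
(c) [ɫ x]: profile 4-2 — obeys.
(d) [θ t ʔ]: profile 2-1-1 — obeys.
(e) [s ɣ k]: profile 2-2-1 — obeys.
(f) [ɾ l p]: profile 4-4-1 — obeys.
(g) [d h]: profile 1-2 — violates.
(h) [ŋ r]: profile 3-4 — violates.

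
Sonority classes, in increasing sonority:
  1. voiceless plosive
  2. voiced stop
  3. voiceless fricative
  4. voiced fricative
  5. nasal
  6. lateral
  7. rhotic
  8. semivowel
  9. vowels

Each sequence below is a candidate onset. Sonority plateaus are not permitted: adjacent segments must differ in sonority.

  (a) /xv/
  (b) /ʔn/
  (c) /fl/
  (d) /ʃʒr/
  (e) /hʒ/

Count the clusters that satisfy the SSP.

5

(a) sonority 3-4: well-formed.
(b) sonority 1-5: well-formed.
(c) sonority 3-6: well-formed.
(d) sonority 3-4-7: well-formed.
(e) sonority 3-4: well-formed.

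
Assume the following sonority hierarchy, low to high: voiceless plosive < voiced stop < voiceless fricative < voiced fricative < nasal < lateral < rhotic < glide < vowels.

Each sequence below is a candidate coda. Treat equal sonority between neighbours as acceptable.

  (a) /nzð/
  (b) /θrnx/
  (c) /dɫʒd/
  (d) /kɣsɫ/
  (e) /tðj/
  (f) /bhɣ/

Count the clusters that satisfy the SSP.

(a) /nzð/: profile 5-4-4 — obeys.
(b) /θrnx/: profile 3-7-5-3 — violates.
(c) /dɫʒd/: profile 2-6-4-2 — violates.
(d) /kɣsɫ/: profile 1-4-3-6 — violates.
(e) /tðj/: profile 1-4-8 — violates.
(f) /bhɣ/: profile 2-3-4 — violates.

1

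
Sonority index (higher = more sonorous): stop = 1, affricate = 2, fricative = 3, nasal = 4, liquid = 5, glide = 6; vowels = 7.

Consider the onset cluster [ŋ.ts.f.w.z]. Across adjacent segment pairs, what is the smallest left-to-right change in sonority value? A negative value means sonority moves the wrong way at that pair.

-3

/ŋ/ — nasal, sonority 4.
/ts/ — affricate, sonority 2.
/f/ — fricative, sonority 3.
/w/ — glide, sonority 6.
/z/ — fricative, sonority 3.
/ŋ/→/ts/: change -2.
/ts/→/f/: change +1.
/f/→/w/: change +3.
/w/→/z/: change -3.
Minimum = -3.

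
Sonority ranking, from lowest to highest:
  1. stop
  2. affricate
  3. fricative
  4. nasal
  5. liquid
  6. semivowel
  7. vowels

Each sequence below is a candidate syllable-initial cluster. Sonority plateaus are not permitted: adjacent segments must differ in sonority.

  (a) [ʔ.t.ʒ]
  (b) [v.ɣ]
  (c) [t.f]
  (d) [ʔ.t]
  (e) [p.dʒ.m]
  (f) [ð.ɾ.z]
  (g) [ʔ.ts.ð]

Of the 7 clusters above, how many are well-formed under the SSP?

(a) 1-1-3 → violates
(b) 3-3 → violates
(c) 1-3 → obeys
(d) 1-1 → violates
(e) 1-2-4 → obeys
(f) 3-5-3 → violates
(g) 1-2-3 → obeys

3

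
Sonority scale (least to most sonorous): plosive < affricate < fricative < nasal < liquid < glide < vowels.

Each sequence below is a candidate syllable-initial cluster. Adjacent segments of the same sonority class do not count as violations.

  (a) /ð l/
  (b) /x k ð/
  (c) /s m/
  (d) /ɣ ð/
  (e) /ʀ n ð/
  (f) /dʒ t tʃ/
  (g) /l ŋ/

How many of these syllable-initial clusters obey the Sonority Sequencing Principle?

(a) sonority 3-5: well-formed.
(b) sonority 3-1-3: ill-formed.
(c) sonority 3-4: well-formed.
(d) sonority 3-3: well-formed.
(e) sonority 5-4-3: ill-formed.
(f) sonority 2-1-2: ill-formed.
(g) sonority 5-4: ill-formed.

3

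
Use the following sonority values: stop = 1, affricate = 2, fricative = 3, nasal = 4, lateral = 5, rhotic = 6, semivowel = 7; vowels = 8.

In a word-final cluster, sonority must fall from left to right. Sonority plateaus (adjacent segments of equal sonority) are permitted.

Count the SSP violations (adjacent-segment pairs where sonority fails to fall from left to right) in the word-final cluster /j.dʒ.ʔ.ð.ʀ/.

/j/: semivowel = 7.
/dʒ/: affricate = 2.
/ʔ/: stop = 1.
/ð/: fricative = 3.
/ʀ/: rhotic = 6.
/j/→/dʒ/: 7→2 (falls) — ok.
/dʒ/→/ʔ/: 2→1 (falls) — ok.
/ʔ/→/ð/: 1→3 (does not fall) — violation.
/ð/→/ʀ/: 3→6 (does not fall) — violation.

2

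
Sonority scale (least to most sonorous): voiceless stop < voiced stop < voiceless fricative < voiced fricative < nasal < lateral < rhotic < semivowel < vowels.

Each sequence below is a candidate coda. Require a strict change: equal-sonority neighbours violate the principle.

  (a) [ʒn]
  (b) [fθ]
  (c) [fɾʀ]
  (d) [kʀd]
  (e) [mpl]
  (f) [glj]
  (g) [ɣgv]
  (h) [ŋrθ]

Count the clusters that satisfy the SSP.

0

(a) 4-5 → violates
(b) 3-3 → violates
(c) 3-7-7 → violates
(d) 1-7-2 → violates
(e) 5-1-6 → violates
(f) 2-6-8 → violates
(g) 4-2-4 → violates
(h) 5-7-3 → violates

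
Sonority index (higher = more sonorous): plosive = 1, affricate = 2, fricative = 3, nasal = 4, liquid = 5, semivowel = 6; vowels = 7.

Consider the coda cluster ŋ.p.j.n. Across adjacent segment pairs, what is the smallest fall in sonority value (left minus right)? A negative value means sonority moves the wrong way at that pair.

/ŋ/: nasal = 4.
/p/: plosive = 1.
/j/: semivowel = 6.
/n/: nasal = 4.
/ŋ/→/p/: change +3.
/p/→/j/: change -5.
/j/→/n/: change +2.
Minimum = -5.

-5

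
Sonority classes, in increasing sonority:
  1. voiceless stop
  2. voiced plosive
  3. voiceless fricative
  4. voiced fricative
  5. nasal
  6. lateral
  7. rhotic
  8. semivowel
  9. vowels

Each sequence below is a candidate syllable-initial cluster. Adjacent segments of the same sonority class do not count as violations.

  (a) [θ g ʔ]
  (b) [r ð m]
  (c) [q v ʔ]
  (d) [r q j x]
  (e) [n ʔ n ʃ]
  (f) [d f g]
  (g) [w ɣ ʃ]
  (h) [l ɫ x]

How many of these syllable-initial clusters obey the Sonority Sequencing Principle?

0

(a) [θ g ʔ]: profile 3-2-1 — violates.
(b) [r ð m]: profile 7-4-5 — violates.
(c) [q v ʔ]: profile 1-4-1 — violates.
(d) [r q j x]: profile 7-1-8-3 — violates.
(e) [n ʔ n ʃ]: profile 5-1-5-3 — violates.
(f) [d f g]: profile 2-3-2 — violates.
(g) [w ɣ ʃ]: profile 8-4-3 — violates.
(h) [l ɫ x]: profile 6-6-3 — violates.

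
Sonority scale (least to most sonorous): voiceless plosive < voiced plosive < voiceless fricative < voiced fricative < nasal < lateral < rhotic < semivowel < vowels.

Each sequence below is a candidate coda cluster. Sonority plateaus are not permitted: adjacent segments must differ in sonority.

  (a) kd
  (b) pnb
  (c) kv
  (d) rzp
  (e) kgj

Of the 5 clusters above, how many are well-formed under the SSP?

(a) kd: profile 1-2 — violates.
(b) pnb: profile 1-5-2 — violates.
(c) kv: profile 1-4 — violates.
(d) rzp: profile 7-4-1 — obeys.
(e) kgj: profile 1-2-8 — violates.

1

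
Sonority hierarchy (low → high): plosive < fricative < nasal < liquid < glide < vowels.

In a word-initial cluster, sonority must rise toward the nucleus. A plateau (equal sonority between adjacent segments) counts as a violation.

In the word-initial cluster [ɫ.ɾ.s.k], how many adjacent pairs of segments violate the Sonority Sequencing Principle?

/ɫ/ — liquid, sonority 4.
/ɾ/ — liquid, sonority 4.
/s/ — fricative, sonority 2.
/k/ — plosive, sonority 1.
/ɫ/→/ɾ/: 4→4 (plateau) — violation.
/ɾ/→/s/: 4→2 (does not rise) — violation.
/s/→/k/: 2→1 (does not rise) — violation.

3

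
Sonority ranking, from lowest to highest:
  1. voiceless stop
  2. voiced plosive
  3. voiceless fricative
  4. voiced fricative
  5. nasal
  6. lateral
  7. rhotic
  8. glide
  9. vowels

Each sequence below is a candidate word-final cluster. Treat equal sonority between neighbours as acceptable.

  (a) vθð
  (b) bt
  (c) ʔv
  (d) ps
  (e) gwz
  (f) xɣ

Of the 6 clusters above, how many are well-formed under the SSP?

1

(a) 4-3-4 → violates
(b) 2-1 → obeys
(c) 1-4 → violates
(d) 1-3 → violates
(e) 2-8-4 → violates
(f) 3-4 → violates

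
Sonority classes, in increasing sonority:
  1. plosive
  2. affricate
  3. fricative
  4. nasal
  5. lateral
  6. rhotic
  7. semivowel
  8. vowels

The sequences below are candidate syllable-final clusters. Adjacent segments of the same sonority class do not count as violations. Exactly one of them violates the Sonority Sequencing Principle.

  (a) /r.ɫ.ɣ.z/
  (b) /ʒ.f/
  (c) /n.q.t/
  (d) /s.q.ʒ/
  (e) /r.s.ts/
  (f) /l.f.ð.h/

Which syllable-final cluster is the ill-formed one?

(a) 6-5-3-3 → obeys
(b) 3-3 → obeys
(c) 4-1-1 → obeys
(d) 3-1-3 → violates
(e) 6-3-2 → obeys
(f) 5-3-3-3 → obeys

d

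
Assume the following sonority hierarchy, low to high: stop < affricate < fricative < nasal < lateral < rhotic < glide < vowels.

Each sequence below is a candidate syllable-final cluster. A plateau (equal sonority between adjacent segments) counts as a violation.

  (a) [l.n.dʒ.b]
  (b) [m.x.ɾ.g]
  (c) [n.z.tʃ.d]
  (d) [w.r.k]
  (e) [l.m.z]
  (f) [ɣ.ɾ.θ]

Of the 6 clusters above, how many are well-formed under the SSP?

4

(a) 5-4-2-1 → obeys
(b) 4-3-6-1 → violates
(c) 4-3-2-1 → obeys
(d) 7-6-1 → obeys
(e) 5-4-3 → obeys
(f) 3-6-3 → violates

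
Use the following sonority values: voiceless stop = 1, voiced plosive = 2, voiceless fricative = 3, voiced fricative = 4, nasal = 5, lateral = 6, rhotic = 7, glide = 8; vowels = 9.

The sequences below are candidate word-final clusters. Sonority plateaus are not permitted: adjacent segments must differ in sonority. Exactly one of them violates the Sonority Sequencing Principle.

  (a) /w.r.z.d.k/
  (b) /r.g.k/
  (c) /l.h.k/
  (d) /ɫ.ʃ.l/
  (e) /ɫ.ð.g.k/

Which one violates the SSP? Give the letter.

d

(a) 8-7-4-2-1 → obeys
(b) 7-2-1 → obeys
(c) 6-3-1 → obeys
(d) 6-3-6 → violates
(e) 6-4-2-1 → obeys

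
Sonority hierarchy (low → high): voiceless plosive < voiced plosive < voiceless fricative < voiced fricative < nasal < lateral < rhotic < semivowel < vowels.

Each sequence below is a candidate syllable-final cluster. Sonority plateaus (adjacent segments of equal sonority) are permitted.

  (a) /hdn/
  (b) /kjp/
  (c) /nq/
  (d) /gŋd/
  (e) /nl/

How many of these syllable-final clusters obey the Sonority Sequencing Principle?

1

(a) 3-2-5 → violates
(b) 1-8-1 → violates
(c) 5-1 → obeys
(d) 2-5-2 → violates
(e) 5-6 → violates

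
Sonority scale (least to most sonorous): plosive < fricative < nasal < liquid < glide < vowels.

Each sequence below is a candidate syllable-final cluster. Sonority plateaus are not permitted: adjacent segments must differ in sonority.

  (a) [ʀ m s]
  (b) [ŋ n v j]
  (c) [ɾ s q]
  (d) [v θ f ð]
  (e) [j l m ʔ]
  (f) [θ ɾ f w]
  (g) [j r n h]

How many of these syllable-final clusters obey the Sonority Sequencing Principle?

4

(a) sonority 4-3-2: well-formed.
(b) sonority 3-3-2-5: ill-formed.
(c) sonority 4-2-1: well-formed.
(d) sonority 2-2-2-2: ill-formed.
(e) sonority 5-4-3-1: well-formed.
(f) sonority 2-4-2-5: ill-formed.
(g) sonority 5-4-3-2: well-formed.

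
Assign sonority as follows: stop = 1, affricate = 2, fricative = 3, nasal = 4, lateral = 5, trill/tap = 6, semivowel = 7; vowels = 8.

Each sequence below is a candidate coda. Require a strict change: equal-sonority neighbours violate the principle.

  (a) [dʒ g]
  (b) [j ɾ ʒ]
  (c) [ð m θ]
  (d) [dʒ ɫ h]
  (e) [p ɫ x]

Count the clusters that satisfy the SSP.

(a) [dʒ g]: profile 2-1 — obeys.
(b) [j ɾ ʒ]: profile 7-6-3 — obeys.
(c) [ð m θ]: profile 3-4-3 — violates.
(d) [dʒ ɫ h]: profile 2-5-3 — violates.
(e) [p ɫ x]: profile 1-5-3 — violates.

2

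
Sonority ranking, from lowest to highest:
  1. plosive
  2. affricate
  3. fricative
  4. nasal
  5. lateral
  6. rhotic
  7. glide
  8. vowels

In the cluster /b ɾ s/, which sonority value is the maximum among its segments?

6

/b/ is a plosive (sonority 1).
/ɾ/ is a rhotic (sonority 6).
/s/ is a fricative (sonority 3).
The maximum is 6.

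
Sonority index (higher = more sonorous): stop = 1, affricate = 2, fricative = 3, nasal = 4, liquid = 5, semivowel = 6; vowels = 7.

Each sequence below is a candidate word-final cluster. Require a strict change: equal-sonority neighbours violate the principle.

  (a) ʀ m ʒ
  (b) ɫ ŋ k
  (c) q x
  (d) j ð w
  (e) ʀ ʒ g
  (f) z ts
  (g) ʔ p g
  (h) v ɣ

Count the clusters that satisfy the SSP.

(a) sonority 5-4-3: well-formed.
(b) sonority 5-4-1: well-formed.
(c) sonority 1-3: ill-formed.
(d) sonority 6-3-6: ill-formed.
(e) sonority 5-3-1: well-formed.
(f) sonority 3-2: well-formed.
(g) sonority 1-1-1: ill-formed.
(h) sonority 3-3: ill-formed.

4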